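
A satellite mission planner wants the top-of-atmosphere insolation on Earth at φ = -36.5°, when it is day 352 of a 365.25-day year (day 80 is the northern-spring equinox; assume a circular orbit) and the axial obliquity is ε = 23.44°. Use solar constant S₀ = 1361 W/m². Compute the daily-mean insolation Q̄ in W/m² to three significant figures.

Q̄ ≈ 497 W/m²

Solar longitude: λ_s = 360° × (352 − 80)/365.25 = 268.090°.
sin δ = sin 23.44° × sin 268.090° = -0.39757, so δ = -23.426°.
cos H₀ = −tan(-36.5°) tan(-23.426°) = -0.3206, H₀ = 1.8972 rad.
Bracket: H₀ sin φ sin δ + cos φ cos δ sin H₀ = 1.8972×-0.59482×-0.39757 + 0.80386×0.91757×0.94721 = 0.448655 + 0.698660 = 1.147315.
Q̄ = (S₀/π) × [bracket] = (1361/π) × 1.147315 = 497.0 W/m².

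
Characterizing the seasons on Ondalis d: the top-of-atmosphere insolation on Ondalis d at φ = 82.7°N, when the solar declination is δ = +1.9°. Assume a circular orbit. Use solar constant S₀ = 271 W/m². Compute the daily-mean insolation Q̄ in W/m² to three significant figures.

Q̄ ≈ 15.8 W/m²

cos H₀ = −tan(+82.7°) tan(+1.900°) = -0.2590, H₀ = 1.8327 rad.
Bracket: H₀ sin φ sin δ + cos φ cos δ sin H₀ = 1.8327×0.99189×0.03316 + 0.12706×0.99945×0.96589 = 0.060279 + 0.122658 = 0.182937.
Q̄ = (S₀/π) × [bracket] = (271/π) × 0.182937 = 15.78 W/m².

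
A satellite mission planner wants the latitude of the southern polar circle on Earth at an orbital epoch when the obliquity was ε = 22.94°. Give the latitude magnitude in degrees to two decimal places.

The polar circle is the lowest latitude that experiences at least one full rotation of continuous darkness at the northern-summer solstice; it lies at |ϕ| = 90° − ε = 90° − 22.94° = 67.06°.

67.06°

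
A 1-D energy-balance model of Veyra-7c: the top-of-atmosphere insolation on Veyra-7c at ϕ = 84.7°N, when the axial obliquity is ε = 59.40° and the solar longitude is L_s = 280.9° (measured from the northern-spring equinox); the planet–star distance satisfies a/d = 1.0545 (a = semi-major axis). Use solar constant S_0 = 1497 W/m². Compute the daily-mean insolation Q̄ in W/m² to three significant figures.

Q̄ ≈ 0.00 W/m²

Solar declination: sin δ = sin ε · sin L_s = sin 59.40° × sin 280.9° = -0.84521, so δ = -57.695°.
cos h₀ = −tan(+84.7°) tan(-57.695°) = 17.0483 ≥ 1 ⇒ polar night, h₀ = 0 and Q̄ = 0.
Inverse-square distance factor (a/d)² = 1.0545² = 1.111970.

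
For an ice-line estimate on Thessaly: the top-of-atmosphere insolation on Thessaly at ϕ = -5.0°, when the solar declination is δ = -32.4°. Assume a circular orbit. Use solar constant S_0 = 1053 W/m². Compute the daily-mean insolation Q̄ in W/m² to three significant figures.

cos h₀ = −tan(-5.0°) tan(-32.400°) = -0.0555, h₀ = 1.6263 rad.
Bracket: h₀ sin ϕ sin δ + cos ϕ cos δ sin h₀ = 1.6263×-0.08716×-0.53583 + 0.99619×0.84433×0.99846 = 0.075953 + 0.839818 = 0.915771.
Q̄ = (S_0/π) × [bracket] = (1053/π) × 0.915771 = 306.9 W/m².

Q̄ ≈ 307 W/m²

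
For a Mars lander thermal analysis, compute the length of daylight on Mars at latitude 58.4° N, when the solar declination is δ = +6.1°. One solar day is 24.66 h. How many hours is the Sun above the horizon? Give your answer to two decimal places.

cos h₀ = −tan ϕ · tan δ = −tan(+58.4°) × tan(+6.100°) = -0.1737, so h₀ = 1.7454 rad = 100.00°.
Daylight = 2h₀/(2π) × 24.66 h = (1.7454/π) × 24.66 = 13.70 h.

13.70 h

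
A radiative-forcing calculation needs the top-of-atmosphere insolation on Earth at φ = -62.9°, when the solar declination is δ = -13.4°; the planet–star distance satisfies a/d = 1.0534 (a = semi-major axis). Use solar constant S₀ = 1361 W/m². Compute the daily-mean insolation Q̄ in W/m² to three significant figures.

cos H₀ = −tan(-62.9°) tan(-13.400°) = -0.4655, H₀ = 2.0551 rad.
Bracket: H₀ sin φ sin δ + cos φ cos δ sin H₀ = 2.0551×-0.89021×-0.23175 + 0.45554×0.97278×0.88502 = 0.423980 + 0.392188 = 0.816168.
Inverse-square distance factor (a/d)² = 1.0534² = 1.109652.
Q̄ = (S₀/π) × 1.109652 × [bracket] = (1361/π) × 1.109652 × 0.816168 = 392.4 W/m².

Q̄ ≈ 392 W/m²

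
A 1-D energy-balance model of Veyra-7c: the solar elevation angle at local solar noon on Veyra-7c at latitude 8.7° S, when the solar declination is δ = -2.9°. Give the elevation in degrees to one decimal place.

At local noon the hour angle is zero, so the zenith angle equals |ϕ − δ| = |-8.7° − (-2.900°)| = 5.800°.
Elevation = 90° − 5.800° = 84.2°.

84.2°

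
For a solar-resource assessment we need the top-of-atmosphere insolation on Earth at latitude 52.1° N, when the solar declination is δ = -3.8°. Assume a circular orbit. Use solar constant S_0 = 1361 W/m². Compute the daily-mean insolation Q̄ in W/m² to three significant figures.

Q̄ ≈ 231 W/m²

cos h₀ = −tan(+52.1°) tan(-3.800°) = 0.0853, h₀ = 1.4854 rad.
Bracket: h₀ sin ϕ sin δ + cos ϕ cos δ sin h₀ = 1.4854×0.78908×-0.06627 + 0.61429×0.99780×0.99635 = -0.077675 + 0.610701 = 0.533026.
Q̄ = (S_0/π) × [bracket] = (1361/π) × 0.533026 = 230.9 W/m².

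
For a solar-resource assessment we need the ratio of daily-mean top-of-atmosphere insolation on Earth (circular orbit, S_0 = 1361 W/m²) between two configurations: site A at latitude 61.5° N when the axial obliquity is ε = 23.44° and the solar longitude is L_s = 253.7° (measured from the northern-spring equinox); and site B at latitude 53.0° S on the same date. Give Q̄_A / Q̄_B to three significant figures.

— Configuration A (ϕ=+61.5°):
Solar declination: sin δ = sin ε · sin L_s = sin 23.44° × sin 253.7° = -0.38180, so δ = -22.445°.
cos h₀ = −tan(+61.5°) tan(-22.445°) = 0.7608, h₀ = 0.7062 rad.
Bracket: h₀ sin ϕ sin δ + cos ϕ cos δ sin h₀ = 0.7062×0.87882×-0.38180 + 0.47716×0.92425×0.64896 = -0.236954 + 0.286201 = 0.049247.
Q̄ = (S_0/π) × [bracket] = (1361/π) × 0.049247 = 21.335 W/m².
— Configuration B (ϕ=-53.0°):
cos h₀ = −tan(-53.0°) tan(-22.445°) = -0.5482, h₀ = 2.1510 rad.
Bracket: h₀ sin ϕ sin δ + cos ϕ cos δ sin h₀ = 2.1510×-0.79864×-0.38180 + 0.60182×0.92425×0.83635 = 0.655885 + 0.465205 = 1.121090.
Q̄ = (S_0/π) × [bracket] = (1361/π) × 1.121090 = 485.68 W/m².
Ratio Q̄_A / Q̄_B = 21.335 / 485.68 = 0.04393.

Q̄_A / Q̄_B ≈ 0.0439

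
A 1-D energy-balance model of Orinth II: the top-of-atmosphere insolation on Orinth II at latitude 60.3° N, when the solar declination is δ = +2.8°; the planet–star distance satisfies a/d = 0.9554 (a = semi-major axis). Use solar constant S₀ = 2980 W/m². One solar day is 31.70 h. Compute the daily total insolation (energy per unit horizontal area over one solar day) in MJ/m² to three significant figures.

55.7 MJ/m²

cos H₀ = −tan(+60.3°) tan(+2.800°) = -0.0857, H₀ = 1.6566 rad.
Bracket: H₀ sin φ sin δ + cos φ cos δ sin H₀ = 1.6566×0.86863×0.04885 + 0.49546×0.99881×0.99632 = 0.070294 + 0.493049 = 0.563343.
Inverse-square distance factor (a/d)² = 0.9554² = 0.912789.
Q̄ = (S₀/π) × 0.912789 × [bracket] = (2980/π) × 0.912789 × 0.563343 = 487.76 W/m².
Daily total = Q̄ × 31.70 h × 3600 s/h = 487.76 × 31.70 × 3600 / 10⁶ = 55.66 MJ/m².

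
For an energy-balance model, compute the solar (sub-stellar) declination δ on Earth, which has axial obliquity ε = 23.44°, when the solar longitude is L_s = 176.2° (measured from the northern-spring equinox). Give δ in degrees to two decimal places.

δ = +1.51°

sin δ = sin ε · sin L_s = sin 23.44° × sin 176.2° = 0.026363.
δ = arcsin(0.026363) = +1.51°.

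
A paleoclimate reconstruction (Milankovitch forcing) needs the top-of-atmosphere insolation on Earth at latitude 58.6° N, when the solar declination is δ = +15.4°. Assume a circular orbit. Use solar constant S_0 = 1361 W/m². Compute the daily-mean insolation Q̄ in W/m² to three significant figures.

cos h₀ = −tan(+58.6°) tan(+15.400°) = -0.4513, h₀ = 2.0390 rad.
Bracket: h₀ sin ϕ sin δ + cos ϕ cos δ sin h₀ = 2.0390×0.85355×0.26556 + 0.52101×0.96410×0.89240 = 0.462178 + 0.448258 = 0.910436.
Q̄ = (S_0/π) × [bracket] = (1361/π) × 0.910436 = 394.4 W/m².

Q̄ ≈ 394 W/m²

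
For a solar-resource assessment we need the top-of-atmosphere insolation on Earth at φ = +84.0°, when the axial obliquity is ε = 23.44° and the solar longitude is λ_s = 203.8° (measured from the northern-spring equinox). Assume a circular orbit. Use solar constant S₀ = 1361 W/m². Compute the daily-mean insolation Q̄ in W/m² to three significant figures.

Solar declination: sin δ = sin ε · sin λ_s = sin 23.44° × sin 203.8° = -0.16053, so δ = -9.237°.
cos H₀ = −tan(+84.0°) tan(-9.237°) = 1.5474 ≥ 1 ⇒ polar night, H₀ = 0 and Q̄ = 0.

Q̄ ≈ 0.00 W/m²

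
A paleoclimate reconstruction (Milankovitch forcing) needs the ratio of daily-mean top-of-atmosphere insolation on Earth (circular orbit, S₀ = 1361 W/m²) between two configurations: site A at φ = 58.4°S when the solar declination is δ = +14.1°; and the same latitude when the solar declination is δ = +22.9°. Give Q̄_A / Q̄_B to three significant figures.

— Configuration A (φ=-58.4°):
cos H₀ = −tan(-58.4°) tan(+14.100°) = 0.4083, H₀ = 1.1502 rad.
Bracket: H₀ sin φ sin δ + cos φ cos δ sin H₀ = 1.1502×-0.85173×0.24362 + 0.52399×0.96987×0.91285 = -0.238665 + 0.463912 = 0.225247.
Q̄ = (S₀/π) × [bracket] = (1361/π) × 0.225247 = 97.581 W/m².
— Configuration B (φ=-58.4°):
cos H₀ = −tan(-58.4°) tan(+22.900°) = 0.6866, H₀ = 0.8140 rad.
Bracket: H₀ sin φ sin δ + cos φ cos δ sin H₀ = 0.8140×-0.85173×0.38912 + 0.52399×0.92119×0.72701 = -0.269780 + 0.350924 = 0.081144.
Q̄ = (S₀/π) × [bracket] = (1361/π) × 0.081144 = 35.153 W/m².
Ratio Q̄_A / Q̄_B = 97.581 / 35.153 = 2.776.

Q̄_A / Q̄_B ≈ 2.78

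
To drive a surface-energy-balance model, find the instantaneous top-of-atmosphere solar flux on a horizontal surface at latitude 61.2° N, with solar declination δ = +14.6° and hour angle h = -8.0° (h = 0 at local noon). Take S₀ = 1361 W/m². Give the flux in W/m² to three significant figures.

cos θ_z = sin φ sin δ + cos φ cos δ cos h = 0.220890 + 0.461660 = 0.682550.
Flux = S₀ · cos θ_z = 1361 × 0.682550 = 929.0 W/m².

929 W/m²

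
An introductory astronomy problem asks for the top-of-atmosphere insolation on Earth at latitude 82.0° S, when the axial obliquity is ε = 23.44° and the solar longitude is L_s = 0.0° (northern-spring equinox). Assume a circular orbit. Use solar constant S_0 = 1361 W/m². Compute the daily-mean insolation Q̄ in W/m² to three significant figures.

Q̄ ≈ 60.3 W/m²

Solar declination: sin δ = sin ε · sin L_s = sin 23.44° × sin 0.0° = 0.00000, so δ = +0.000°.
cos h₀ = −tan(-82.0°) tan(+0.000°) = 0.0000, h₀ = 1.5708 rad.
Bracket: h₀ sin ϕ sin δ + cos ϕ cos δ sin h₀ = 1.5708×-0.99027×0.00000 + 0.13917×1.00000×1.00000 = -0.000000 + 0.139170 = 0.139170.
Q̄ = (S_0/π) × [bracket] = (1361/π) × 0.139170 = 60.29 W/m².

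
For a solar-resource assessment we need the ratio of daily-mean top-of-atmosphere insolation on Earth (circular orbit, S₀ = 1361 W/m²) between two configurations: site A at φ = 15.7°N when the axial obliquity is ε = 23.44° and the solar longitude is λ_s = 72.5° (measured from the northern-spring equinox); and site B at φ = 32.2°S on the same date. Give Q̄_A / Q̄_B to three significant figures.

Q̄_A / Q̄_B ≈ 2.15

— Configuration A (φ=+15.7°):
Solar declination: sin δ = sin ε · sin λ_s = sin 23.44° × sin 72.5° = 0.37938, so δ = +22.295°.
cos H₀ = −tan(+15.7°) tan(+22.295°) = -0.1153, H₀ = 1.6863 rad.
Bracket: H₀ sin φ sin δ + cos φ cos δ sin H₀ = 1.6863×0.27060×0.37938 + 0.96269×0.92524×0.99334 = 0.173116 + 0.884787 = 1.057903.
Q̄ = (S₀/π) × [bracket] = (1361/π) × 1.057903 = 458.30 W/m².
— Configuration B (φ=-32.2°):
cos H₀ = −tan(-32.2°) tan(+22.295°) = 0.2582, H₀ = 1.3096 rad.
Bracket: H₀ sin φ sin δ + cos φ cos δ sin H₀ = 1.3096×-0.53288×0.37938 + 0.84619×0.92524×0.96609 = -0.264754 + 0.756380 = 0.491626.
Q̄ = (S₀/π) × [bracket] = (1361/π) × 0.491626 = 212.98 W/m².
Ratio Q̄_A / Q̄_B = 458.30 / 212.98 = 2.152.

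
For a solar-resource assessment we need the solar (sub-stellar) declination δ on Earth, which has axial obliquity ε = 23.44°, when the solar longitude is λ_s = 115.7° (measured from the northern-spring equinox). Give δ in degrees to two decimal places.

sin δ = sin ε · sin λ_s = sin 23.44° × sin 115.7° = 0.358438.
δ = arcsin(0.358438) = +21.00°.

δ = +21.00°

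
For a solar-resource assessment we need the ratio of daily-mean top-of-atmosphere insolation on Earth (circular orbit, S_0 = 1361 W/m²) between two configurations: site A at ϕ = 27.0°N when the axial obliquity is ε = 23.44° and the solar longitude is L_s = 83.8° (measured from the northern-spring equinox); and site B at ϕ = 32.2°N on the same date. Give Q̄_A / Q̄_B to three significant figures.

Q̄_A / Q̄_B ≈ 0.985

— Configuration A (ϕ=+27.0°):
Solar declination: sin δ = sin ε · sin L_s = sin 23.44° × sin 83.8° = 0.39546, so δ = +23.295°.
cos h₀ = −tan(+27.0°) tan(+23.295°) = -0.2194, h₀ = 1.7920 rad.
Bracket: h₀ sin ϕ sin δ + cos ϕ cos δ sin h₀ = 1.7920×0.45399×0.39546 + 0.89101×0.91848×0.97564 = 0.321727 + 0.798439 = 1.120166.
Q̄ = (S_0/π) × [bracket] = (1361/π) × 1.120166 = 485.28 W/m².
— Configuration B (ϕ=+32.2°):
cos h₀ = −tan(+32.2°) tan(+23.295°) = -0.2711, h₀ = 1.8454 rad.
Bracket: h₀ sin ϕ sin δ + cos ϕ cos δ sin h₀ = 1.8454×0.53288×0.39546 + 0.84619×0.91848×0.96254 = 0.388886 + 0.748094 = 1.136980.
Q̄ = (S_0/π) × [bracket] = (1361/π) × 1.136980 = 492.56 W/m².
Ratio Q̄_A / Q̄_B = 485.28 / 492.56 = 0.9852.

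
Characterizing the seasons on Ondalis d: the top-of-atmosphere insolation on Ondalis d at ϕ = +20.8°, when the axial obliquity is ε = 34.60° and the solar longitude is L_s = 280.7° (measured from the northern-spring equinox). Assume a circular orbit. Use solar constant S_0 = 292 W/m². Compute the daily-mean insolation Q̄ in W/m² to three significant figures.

Solar declination: sin δ = sin ε · sin L_s = sin 34.60° × sin 280.7° = -0.55797, so δ = -33.916°.
cos h₀ = −tan(+20.8°) tan(-33.916°) = 0.2554, h₀ = 1.3125 rad.
Bracket: h₀ sin ϕ sin δ + cos ϕ cos δ sin h₀ = 1.3125×0.35511×-0.55797 + 0.93483×0.82986×0.96683 = -0.260060 + 0.750045 = 0.489985.
Q̄ = (S_0/π) × [bracket] = (292/π) × 0.489985 = 45.54 W/m².

Q̄ ≈ 45.5 W/m²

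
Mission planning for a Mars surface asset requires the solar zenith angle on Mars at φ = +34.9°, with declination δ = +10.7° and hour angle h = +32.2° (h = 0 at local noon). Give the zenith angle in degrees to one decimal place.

cos θ_z = sin φ sin δ + cos φ cos δ cos h = 0.106228 + 0.681940 = 0.788168.
θ_z = arccos(0.788168) = 38.0°.

θ_z = 38.0°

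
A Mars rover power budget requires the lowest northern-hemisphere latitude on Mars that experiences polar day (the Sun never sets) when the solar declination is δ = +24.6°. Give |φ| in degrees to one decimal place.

|φ| = 65.4°

Polar day requires cos H₀ = −tan φ tan δ ≤ −1, i.e. tan φ tan δ ≥ 1.
The boundary is |tan φ| · |tan δ| = 1, so |φ| = 90° − |δ| = 90° − 24.6° = 65.4° in the northern hemisphere.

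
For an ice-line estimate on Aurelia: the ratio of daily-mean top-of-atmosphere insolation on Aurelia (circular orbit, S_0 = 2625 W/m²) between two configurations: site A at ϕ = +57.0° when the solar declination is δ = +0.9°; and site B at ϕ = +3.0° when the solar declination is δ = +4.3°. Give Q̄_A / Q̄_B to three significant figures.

— Configuration A (ϕ=+57.0°):
cos h₀ = −tan(+57.0°) tan(+0.900°) = -0.0242, h₀ = 1.5950 rad.
Bracket: h₀ sin ϕ sin δ + cos ϕ cos δ sin h₀ = 1.5950×0.83867×0.01571 + 0.54464×0.99988×0.99971 = 0.021015 + 0.544417 = 0.565432.
Q̄ = (S_0/π) × [bracket] = (2625/π) × 0.565432 = 472.45 W/m².
— Configuration B (ϕ=+3.0°):
cos h₀ = −tan(+3.0°) tan(+4.300°) = -0.0039, h₀ = 1.5747 rad.
Bracket: h₀ sin ϕ sin δ + cos ϕ cos δ sin h₀ = 1.5747×0.05234×0.07498 + 0.99863×0.99719×0.99999 = 0.006180 + 0.995814 = 1.001994.
Q̄ = (S_0/π) × [bracket] = (2625/π) × 1.001994 = 837.23 W/m².
Ratio Q̄_A / Q̄_B = 472.45 / 837.23 = 0.5643.

Q̄_A / Q̄_B ≈ 0.564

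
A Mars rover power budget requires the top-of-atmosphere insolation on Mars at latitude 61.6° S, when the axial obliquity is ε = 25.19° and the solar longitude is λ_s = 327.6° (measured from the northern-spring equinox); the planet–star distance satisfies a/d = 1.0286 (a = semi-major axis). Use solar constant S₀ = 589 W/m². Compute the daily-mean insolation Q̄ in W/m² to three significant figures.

Solar declination: sin δ = sin ε · sin λ_s = sin 25.19° × sin 327.6° = -0.22806, so δ = -13.183°.
cos H₀ = −tan(-61.6°) tan(-13.183°) = -0.4332, H₀ = 2.0188 rad.
Bracket: H₀ sin φ sin δ + cos φ cos δ sin H₀ = 2.0188×-0.87965×-0.22806 + 0.47562×0.97365×0.90130 = 0.404997 + 0.417381 = 0.822378.
Inverse-square distance factor (a/d)² = 1.0286² = 1.058018.
Q̄ = (S₀/π) × 1.058018 × [bracket] = (589/π) × 1.058018 × 0.822378 = 163.1 W/m².

Q̄ ≈ 163 W/m²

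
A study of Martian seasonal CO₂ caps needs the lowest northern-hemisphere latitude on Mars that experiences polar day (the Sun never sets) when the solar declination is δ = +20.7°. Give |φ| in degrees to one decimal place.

Polar day requires cos H₀ = −tan φ tan δ ≤ −1, i.e. tan φ tan δ ≥ 1.
The boundary is |tan φ| · |tan δ| = 1, so |φ| = 90° − |δ| = 90° − 20.7° = 69.3° in the northern hemisphere.

|φ| = 69.3°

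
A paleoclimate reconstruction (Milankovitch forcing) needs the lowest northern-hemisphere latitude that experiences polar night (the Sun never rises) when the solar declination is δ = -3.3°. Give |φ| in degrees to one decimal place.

|φ| = 86.7°

Polar night requires cos H₀ = −tan φ tan δ ≥ 1, i.e. tan φ tan δ ≤ −1.
The boundary is |tan φ| · |tan δ| = 1, so |φ| = 90° − |δ| = 90° − 3.3° = 86.7° in the northern hemisphere.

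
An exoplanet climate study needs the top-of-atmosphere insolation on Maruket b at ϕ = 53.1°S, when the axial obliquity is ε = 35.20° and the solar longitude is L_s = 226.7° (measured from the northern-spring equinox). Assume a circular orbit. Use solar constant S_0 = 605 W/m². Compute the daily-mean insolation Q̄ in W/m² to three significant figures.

Q̄ ≈ 227 W/m²

Solar declination: sin δ = sin ε · sin L_s = sin 35.20° × sin 226.7° = -0.41951, so δ = -24.804°.
cos h₀ = −tan(-53.1°) tan(-24.804°) = -0.6155, h₀ = 2.2338 rad.
Bracket: h₀ sin ϕ sin δ + cos ϕ cos δ sin h₀ = 2.2338×-0.79968×-0.41951 + 0.60042×0.90775×0.78812 = 0.749381 + 0.429550 = 1.178931.
Q̄ = (S_0/π) × [bracket] = (605/π) × 1.178931 = 227.0 W/m².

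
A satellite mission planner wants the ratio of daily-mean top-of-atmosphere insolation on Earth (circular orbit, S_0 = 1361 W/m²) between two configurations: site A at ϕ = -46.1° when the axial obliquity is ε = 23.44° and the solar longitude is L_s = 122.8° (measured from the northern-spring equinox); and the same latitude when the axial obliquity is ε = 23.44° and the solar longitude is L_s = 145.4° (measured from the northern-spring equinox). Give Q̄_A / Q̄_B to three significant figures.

— Configuration A (ϕ=-46.1°):
Solar declination: sin δ = sin ε · sin L_s = sin 23.44° × sin 122.8° = 0.33437, so δ = +19.534°.
cos h₀ = −tan(-46.1°) tan(+19.534°) = 0.3687, h₀ = 1.1932 rad.
Bracket: h₀ sin ϕ sin δ + cos ϕ cos δ sin h₀ = 1.1932×-0.72055×0.33437 + 0.69340×0.94244×0.92956 = -0.287478 + 0.607456 = 0.319978.
Q̄ = (S_0/π) × [bracket] = (1361/π) × 0.319978 = 138.62 W/m².
— Configuration B (ϕ=-46.1°):
Solar declination: sin δ = sin ε · sin L_s = sin 23.44° × sin 145.4° = 0.22588, so δ = +13.055°.
cos h₀ = −tan(-46.1°) tan(+13.055°) = 0.2410, h₀ = 1.3274 rad.
Bracket: h₀ sin ϕ sin δ + cos ϕ cos δ sin h₀ = 1.3274×-0.72055×0.22588 + 0.69340×0.97415×0.97054 = -0.216045 + 0.655576 = 0.439531.
Q̄ = (S_0/π) × [bracket] = (1361/π) × 0.439531 = 190.41 W/m².
Ratio Q̄_A / Q̄_B = 138.62 / 190.41 = 0.7280.

Q̄_A / Q̄_B ≈ 0.728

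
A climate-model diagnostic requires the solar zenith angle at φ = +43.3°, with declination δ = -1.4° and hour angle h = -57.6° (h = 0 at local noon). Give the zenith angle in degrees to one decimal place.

cos θ_z = sin φ sin δ + cos φ cos δ cos h = -0.016756 + 0.389844 = 0.373088.
θ_z = arccos(0.373088) = 68.1°.

θ_z = 68.1°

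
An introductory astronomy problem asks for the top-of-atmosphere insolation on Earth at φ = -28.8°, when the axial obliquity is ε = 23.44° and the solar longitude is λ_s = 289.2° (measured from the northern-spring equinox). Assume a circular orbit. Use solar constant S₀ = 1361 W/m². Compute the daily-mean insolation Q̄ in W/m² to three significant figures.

Q̄ ≈ 484 W/m²

Solar declination: sin δ = sin ε · sin λ_s = sin 23.44° × sin 289.2° = -0.37566, so δ = -22.065°.
cos H₀ = −tan(-28.8°) tan(-22.065°) = -0.2228, H₀ = 1.7955 rad.
Bracket: H₀ sin φ sin δ + cos φ cos δ sin H₀ = 1.7955×-0.48175×-0.37566 + 0.87631×0.92676×0.97485 = 0.324939 + 0.791704 = 1.116643.
Q̄ = (S₀/π) × [bracket] = (1361/π) × 1.116643 = 483.8 W/m².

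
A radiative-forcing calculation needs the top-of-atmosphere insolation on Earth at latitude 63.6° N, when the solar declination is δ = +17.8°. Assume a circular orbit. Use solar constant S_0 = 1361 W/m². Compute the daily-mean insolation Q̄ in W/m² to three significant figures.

Q̄ ≈ 410 W/m²

cos h₀ = −tan(+63.6°) tan(+17.800°) = -0.6468, h₀ = 2.2742 rad.
Bracket: h₀ sin ϕ sin δ + cos ϕ cos δ sin h₀ = 2.2742×0.89571×0.30570 + 0.44464×0.95213×0.76268 = 0.622718 + 0.322884 = 0.945602.
Q̄ = (S_0/π) × [bracket] = (1361/π) × 0.945602 = 409.7 W/m².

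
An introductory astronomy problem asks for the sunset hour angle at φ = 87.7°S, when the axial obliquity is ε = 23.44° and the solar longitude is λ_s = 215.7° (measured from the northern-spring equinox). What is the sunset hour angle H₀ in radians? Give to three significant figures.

Solar declination: sin δ = sin ε · sin λ_s = sin 23.44° × sin 215.7° = -0.23213, so δ = -13.422°.
Sunrise equation: cos H₀ = −tan φ · tan δ = -5.9417 ≤ −1, so the Sun never sets (polar day) and H₀ = π.

H₀ = 3.14 rad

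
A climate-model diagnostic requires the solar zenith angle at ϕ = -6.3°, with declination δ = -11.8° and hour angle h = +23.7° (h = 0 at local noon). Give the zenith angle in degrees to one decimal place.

θ_z = 24.0°

cos θ_z = sin ϕ sin δ + cos ϕ cos δ cos h = 0.022440 + 0.890899 = 0.913339.
θ_z = arccos(0.913339) = 24.0°.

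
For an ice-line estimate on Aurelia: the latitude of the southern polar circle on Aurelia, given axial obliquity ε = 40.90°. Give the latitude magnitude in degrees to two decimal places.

The polar circle is the lowest latitude that experiences at least one full rotation of continuous darkness at the northern-summer solstice; it lies at |φ| = 90° − ε = 90° − 40.90° = 49.10°.

49.10°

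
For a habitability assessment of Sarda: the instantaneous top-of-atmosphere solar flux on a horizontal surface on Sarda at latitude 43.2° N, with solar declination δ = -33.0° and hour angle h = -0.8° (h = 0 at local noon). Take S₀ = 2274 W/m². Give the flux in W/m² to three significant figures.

cos θ_z = sin φ sin δ + cos φ cos δ cos h = -0.372831 + 0.611305 = 0.238474.
Flux = S₀ · cos θ_z = 2274 × 0.238474 = 542.3 W/m².

542 W/m²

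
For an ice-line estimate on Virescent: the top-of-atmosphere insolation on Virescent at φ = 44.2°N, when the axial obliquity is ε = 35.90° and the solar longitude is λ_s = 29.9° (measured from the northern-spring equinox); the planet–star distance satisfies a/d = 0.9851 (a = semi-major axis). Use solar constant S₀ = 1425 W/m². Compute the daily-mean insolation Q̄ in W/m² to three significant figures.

Solar declination: sin δ = sin ε · sin λ_s = sin 35.90° × sin 29.9° = 0.29230, so δ = +16.996°.
cos H₀ = −tan(+44.2°) tan(+16.996°) = -0.2972, H₀ = 1.8726 rad.
Bracket: H₀ sin φ sin δ + cos φ cos δ sin H₀ = 1.8726×0.69717×0.29230 + 0.71691×0.95633×0.95481 = 0.381604 + 0.654620 = 1.036224.
Inverse-square distance factor (a/d)² = 0.9851² = 0.970422.
Q̄ = (S₀/π) × 0.970422 × [bracket] = (1425/π) × 0.970422 × 1.036224 = 456.1 W/m².

Q̄ ≈ 456 W/m²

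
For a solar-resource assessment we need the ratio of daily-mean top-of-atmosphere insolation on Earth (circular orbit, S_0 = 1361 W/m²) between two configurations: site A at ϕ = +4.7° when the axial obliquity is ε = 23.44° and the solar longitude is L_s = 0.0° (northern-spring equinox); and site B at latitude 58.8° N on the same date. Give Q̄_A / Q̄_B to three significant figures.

Q̄_A / Q̄_B ≈ 1.92

— Configuration A (ϕ=+4.7°):
Solar declination: sin δ = sin ε · sin L_s = sin 23.44° × sin 0.0° = 0.00000, so δ = +0.000°.
cos h₀ = −tan(+4.7°) tan(+0.000°) = -0.0000, h₀ = 1.5708 rad.
Bracket: h₀ sin ϕ sin δ + cos ϕ cos δ sin h₀ = 1.5708×0.08194×0.00000 + 0.99664×1.00000×1.00000 = 0.000000 + 0.996640 = 0.996640.
Q̄ = (S_0/π) × [bracket] = (1361/π) × 0.996640 = 431.76 W/m².
— Configuration B (ϕ=+58.8°):
cos h₀ = −tan(+58.8°) tan(+0.000°) = -0.0000, h₀ = 1.5708 rad.
Bracket: h₀ sin ϕ sin δ + cos ϕ cos δ sin h₀ = 1.5708×0.85536×0.00000 + 0.51803×1.00000×1.00000 = 0.000000 + 0.518030 = 0.518030.
Q̄ = (S_0/π) × [bracket] = (1361/π) × 0.518030 = 224.42 W/m².
Ratio Q̄_A / Q̄_B = 431.76 / 224.42 = 1.924.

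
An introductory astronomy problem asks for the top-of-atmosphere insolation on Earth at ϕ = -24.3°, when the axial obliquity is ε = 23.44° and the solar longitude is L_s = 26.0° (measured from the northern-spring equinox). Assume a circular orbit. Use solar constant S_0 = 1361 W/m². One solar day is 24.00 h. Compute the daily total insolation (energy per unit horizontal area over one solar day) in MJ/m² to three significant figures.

29.5 MJ/m²

Solar declination: sin δ = sin ε · sin L_s = sin 23.44° × sin 26.0° = 0.17438, so δ = +10.043°.
cos h₀ = −tan(-24.3°) tan(+10.043°) = 0.0800, h₀ = 1.4908 rad.
Bracket: h₀ sin ϕ sin δ + cos ϕ cos δ sin h₀ = 1.4908×-0.41151×0.17438 + 0.91140×0.98468×0.99680 = -0.106978 + 0.894566 = 0.787588.
Q̄ = (S_0/π) × [bracket] = (1361/π) × 0.787588 = 341.20 W/m².
Daily total = Q̄ × 24.00 h × 3600 s/h = 341.20 × 24.00 × 3600 / 10⁶ = 29.48 MJ/m².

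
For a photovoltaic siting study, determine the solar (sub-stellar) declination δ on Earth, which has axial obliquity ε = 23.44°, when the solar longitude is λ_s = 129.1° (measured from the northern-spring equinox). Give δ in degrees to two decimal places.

sin δ = sin ε · sin λ_s = sin 23.44° × sin 129.1° = 0.308702.
δ = arcsin(0.308702) = +17.98°.

δ = +17.98°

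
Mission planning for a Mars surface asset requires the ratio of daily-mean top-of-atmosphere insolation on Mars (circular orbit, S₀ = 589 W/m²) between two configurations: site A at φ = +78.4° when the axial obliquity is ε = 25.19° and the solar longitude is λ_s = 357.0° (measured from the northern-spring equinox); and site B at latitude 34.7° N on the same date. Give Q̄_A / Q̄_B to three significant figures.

Q̄_A / Q̄_B ≈ 0.209

— Configuration A (φ=+78.4°):
Solar declination: sin δ = sin ε · sin λ_s = sin 25.19° × sin 357.0° = -0.02228, so δ = -1.276°.
cos H₀ = −tan(+78.4°) tan(-1.276°) = 0.1085, H₀ = 1.4620 rad.
Bracket: H₀ sin φ sin δ + cos φ cos δ sin H₀ = 1.4620×0.97958×-0.02228 + 0.20108×0.99975×0.99409 = -0.031908 + 0.199842 = 0.167934.
Q̄ = (S₀/π) × [bracket] = (589/π) × 0.167934 = 31.485 W/m².
— Configuration B (φ=+34.7°):
cos H₀ = −tan(+34.7°) tan(-1.276°) = 0.0154, H₀ = 1.5554 rad.
Bracket: H₀ sin φ sin δ + cos φ cos δ sin H₀ = 1.5554×0.56928×-0.02228 + 0.82214×0.99975×0.99988 = -0.019728 + 0.821836 = 0.802108.
Q̄ = (S₀/π) × [bracket] = (589/π) × 0.802108 = 150.38 W/m².
Ratio Q̄_A / Q̄_B = 31.485 / 150.38 = 0.2094.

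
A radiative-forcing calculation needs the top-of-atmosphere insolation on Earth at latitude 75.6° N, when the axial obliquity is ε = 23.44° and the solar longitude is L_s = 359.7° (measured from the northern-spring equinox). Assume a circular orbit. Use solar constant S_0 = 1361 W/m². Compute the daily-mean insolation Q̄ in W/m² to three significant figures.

Solar declination: sin δ = sin ε · sin L_s = sin 23.44° × sin 359.7° = -0.00208, so δ = -0.119°.
cos h₀ = −tan(+75.6°) tan(-0.119°) = 0.0081, h₀ = 1.5627 rad.
Bracket: h₀ sin ϕ sin δ + cos ϕ cos δ sin h₀ = 1.5627×0.96858×-0.00208 + 0.24869×1.00000×0.99997 = -0.003148 + 0.248683 = 0.245535.
Q̄ = (S_0/π) × [bracket] = (1361/π) × 0.245535 = 106.4 W/m².

Q̄ ≈ 106 W/m²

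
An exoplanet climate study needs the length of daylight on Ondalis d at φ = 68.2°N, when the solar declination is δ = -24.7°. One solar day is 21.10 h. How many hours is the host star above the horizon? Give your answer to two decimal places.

0.00 h

cos H₀ = −tan φ · tan δ = 1.1500 ≥ 1, so the host star never rises (polar night) and H₀ = 0.
Daylight = 2H₀/(2π) × 21.10 h = (0.0000/π) × 21.10 = 0.00 h.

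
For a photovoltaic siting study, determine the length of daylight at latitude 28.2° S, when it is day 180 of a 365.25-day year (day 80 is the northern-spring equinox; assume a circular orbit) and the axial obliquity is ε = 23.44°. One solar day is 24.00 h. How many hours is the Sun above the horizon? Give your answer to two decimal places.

10.23 h

Solar longitude: L_s = 360° × (180 − 80)/365.25 = 98.563°.
sin δ = sin 23.44° × sin 98.563° = 0.39335, so δ = +23.163°.
cos h₀ = −tan ϕ · tan δ = −tan(-28.2°) × tan(+23.163°) = 0.2294, so h₀ = 1.3393 rad = 76.74°.
Daylight = 2h₀/(2π) × 24.00 h = (1.3393/π) × 24.00 = 10.23 h.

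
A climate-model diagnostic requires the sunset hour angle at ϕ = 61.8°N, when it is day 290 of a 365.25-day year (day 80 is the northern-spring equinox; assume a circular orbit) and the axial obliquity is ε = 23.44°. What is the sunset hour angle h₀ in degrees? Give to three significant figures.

Solar longitude: L_s = 360° × (290 − 80)/365.25 = 206.982°.
sin δ = sin 23.44° × sin 206.982° = -0.18048, so δ = -10.398°.
cos h₀ = −tan ϕ · tan δ = −tan(+61.8°) × tan(-10.398°) = 0.3422, so h₀ = 1.2215 rad = 69.99°.

h₀ = 70.0°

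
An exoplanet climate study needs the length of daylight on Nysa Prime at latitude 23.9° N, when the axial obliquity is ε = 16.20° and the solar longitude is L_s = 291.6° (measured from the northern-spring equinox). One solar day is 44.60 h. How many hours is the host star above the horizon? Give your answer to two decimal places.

20.61 h

Solar declination: sin δ = sin ε · sin L_s = sin 16.20° × sin 291.6° = -0.25940, so δ = -15.034°.
cos h₀ = −tan ϕ · tan δ = −tan(+23.9°) × tan(-15.034°) = 0.1190, so h₀ = 1.4515 rad = 83.16°.
Daylight = 2h₀/(2π) × 44.60 h = (1.4515/π) × 44.60 = 20.61 h.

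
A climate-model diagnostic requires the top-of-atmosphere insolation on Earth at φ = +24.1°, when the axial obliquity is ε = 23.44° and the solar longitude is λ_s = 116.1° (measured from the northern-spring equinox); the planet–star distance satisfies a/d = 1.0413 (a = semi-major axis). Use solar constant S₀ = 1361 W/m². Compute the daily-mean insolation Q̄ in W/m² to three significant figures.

Q̄ ≈ 514 W/m²

Solar declination: sin δ = sin ε · sin λ_s = sin 23.44° × sin 116.1° = 0.35723, so δ = +20.930°.
cos H₀ = −tan(+24.1°) tan(+20.930°) = -0.1711, H₀ = 1.7427 rad.
Bracket: H₀ sin φ sin δ + cos φ cos δ sin H₀ = 1.7427×0.40833×0.35723 + 0.91283×0.93402×0.98526 = 0.254204 + 0.840034 = 1.094238.
Inverse-square distance factor (a/d)² = 1.0413² = 1.084306.
Q̄ = (S₀/π) × 1.084306 × [bracket] = (1361/π) × 1.084306 × 1.094238 = 514.0 W/m².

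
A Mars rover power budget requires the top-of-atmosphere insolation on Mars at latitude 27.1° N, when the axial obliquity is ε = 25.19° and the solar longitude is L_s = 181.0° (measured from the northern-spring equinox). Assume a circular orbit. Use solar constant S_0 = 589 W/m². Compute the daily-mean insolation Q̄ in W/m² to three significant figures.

Q̄ ≈ 166 W/m²

Solar declination: sin δ = sin ε · sin L_s = sin 25.19° × sin 181.0° = -0.00743, so δ = -0.426°.
cos h₀ = −tan(+27.1°) tan(-0.426°) = 0.0038, h₀ = 1.5670 rad.
Bracket: h₀ sin ϕ sin δ + cos ϕ cos δ sin h₀ = 1.5670×0.45554×-0.00743 + 0.89021×0.99997×0.99999 = -0.005304 + 0.890174 = 0.884870.
Q̄ = (S_0/π) × [bracket] = (589/π) × 0.884870 = 165.9 W/m².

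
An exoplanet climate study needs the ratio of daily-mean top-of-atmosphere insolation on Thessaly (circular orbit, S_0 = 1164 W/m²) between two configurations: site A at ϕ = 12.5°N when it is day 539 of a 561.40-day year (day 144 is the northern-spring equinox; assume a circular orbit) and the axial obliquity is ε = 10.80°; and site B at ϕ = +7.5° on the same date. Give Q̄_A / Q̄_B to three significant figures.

— Configuration A (ϕ=+12.5°):
Solar longitude: L_s = 360° × (539 − 144)/561.40 = 253.295°.
sin δ = sin 10.80° × sin 253.295° = -0.17947, so δ = -10.339°.
cos h₀ = −tan(+12.5°) tan(-10.339°) = 0.0404, h₀ = 1.5303 rad.
Bracket: h₀ sin ϕ sin δ + cos ϕ cos δ sin h₀ = 1.5303×0.21644×-0.17947 + 0.97630×0.98376×0.99918 = -0.059444 + 0.959657 = 0.900213.
Q̄ = (S_0/π) × [bracket] = (1164/π) × 0.900213 = 333.54 W/m².
— Configuration B (ϕ=+7.5°):
cos h₀ = −tan(+7.5°) tan(-10.339°) = 0.0240, h₀ = 1.5468 rad.
Bracket: h₀ sin ϕ sin δ + cos ϕ cos δ sin h₀ = 1.5468×0.13053×-0.17947 + 0.99144×0.98376×0.99971 = -0.036236 + 0.975056 = 0.938820.
Q̄ = (S_0/π) × [bracket] = (1164/π) × 0.938820 = 347.84 W/m².
Ratio Q̄_A / Q̄_B = 333.54 / 347.84 = 0.9589.

Q̄_A / Q̄_B ≈ 0.959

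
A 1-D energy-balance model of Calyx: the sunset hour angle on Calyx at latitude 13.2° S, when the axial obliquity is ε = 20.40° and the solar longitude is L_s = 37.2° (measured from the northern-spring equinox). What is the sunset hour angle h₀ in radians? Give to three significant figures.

Solar declination: sin δ = sin ε · sin L_s = sin 20.40° × sin 37.2° = 0.21075, so δ = +12.166°.
cos h₀ = −tan ϕ · tan δ = −tan(-13.2°) × tan(+12.166°) = 0.0506, so h₀ = 1.5202 rad = 87.10°.

h₀ = 1.52 rad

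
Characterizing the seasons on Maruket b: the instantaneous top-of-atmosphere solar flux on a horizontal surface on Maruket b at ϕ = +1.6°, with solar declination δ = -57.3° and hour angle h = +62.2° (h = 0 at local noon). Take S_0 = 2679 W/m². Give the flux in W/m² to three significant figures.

612 W/m²

cos θ_z = sin ϕ sin δ + cos ϕ cos δ cos h = -0.023496 + 0.251863 = 0.228367.
Flux = S_0 · cos θ_z = 2679 × 0.228367 = 611.8 W/m².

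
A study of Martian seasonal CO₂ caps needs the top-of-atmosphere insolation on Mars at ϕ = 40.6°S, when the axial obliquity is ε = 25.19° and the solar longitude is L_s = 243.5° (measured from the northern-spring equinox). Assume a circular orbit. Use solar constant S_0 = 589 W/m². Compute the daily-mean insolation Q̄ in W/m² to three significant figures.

Q̄ ≈ 213 W/m²

Solar declination: sin δ = sin ε · sin L_s = sin 25.19° × sin 243.5° = -0.38090, so δ = -22.390°.
cos h₀ = −tan(-40.6°) tan(-22.390°) = -0.3531, h₀ = 1.9317 rad.
Bracket: h₀ sin ϕ sin δ + cos ϕ cos δ sin h₀ = 1.9317×-0.65077×-0.38090 + 0.75927×0.92461×0.93559 = 0.478826 + 0.656811 = 1.135637.
Q̄ = (S_0/π) × [bracket] = (589/π) × 1.135637 = 212.9 W/m².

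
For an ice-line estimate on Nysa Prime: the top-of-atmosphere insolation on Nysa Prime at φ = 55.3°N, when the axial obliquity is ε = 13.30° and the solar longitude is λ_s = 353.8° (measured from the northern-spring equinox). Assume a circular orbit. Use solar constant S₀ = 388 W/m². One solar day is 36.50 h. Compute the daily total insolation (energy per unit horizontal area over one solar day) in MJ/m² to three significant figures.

8.72 MJ/m²

Solar declination: sin δ = sin ε · sin λ_s = sin 13.30° × sin 353.8° = -0.02485, so δ = -1.424°.
cos H₀ = −tan(+55.3°) tan(-1.424°) = 0.0359, H₀ = 1.5349 rad.
Bracket: H₀ sin φ sin δ + cos φ cos δ sin H₀ = 1.5349×0.82214×-0.02485 + 0.56928×0.99969×0.99936 = -0.031358 + 0.568739 = 0.537381.
Q̄ = (S₀/π) × [bracket] = (388/π) × 0.537381 = 66.369 W/m².
Daily total = Q̄ × 36.50 h × 3600 s/h = 66.369 × 36.50 × 3600 / 10⁶ = 8.721 MJ/m².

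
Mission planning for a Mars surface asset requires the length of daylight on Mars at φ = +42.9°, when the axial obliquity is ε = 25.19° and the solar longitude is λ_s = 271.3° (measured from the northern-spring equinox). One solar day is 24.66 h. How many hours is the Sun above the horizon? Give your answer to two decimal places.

Solar declination: sin δ = sin ε · sin λ_s = sin 25.19° × sin 271.3° = -0.42551, so δ = -25.183°.
cos H₀ = −tan φ · tan δ = −tan(+42.9°) × tan(-25.183°) = 0.4369, so H₀ = 1.1186 rad = 64.09°.
Daylight = 2H₀/(2π) × 24.66 h = (1.1186/π) × 24.66 = 8.78 h.

8.78 h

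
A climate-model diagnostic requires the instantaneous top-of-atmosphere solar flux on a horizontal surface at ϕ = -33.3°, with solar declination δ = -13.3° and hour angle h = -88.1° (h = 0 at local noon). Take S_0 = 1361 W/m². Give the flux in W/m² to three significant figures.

cos θ_z = sin ϕ sin δ + cos ϕ cos δ cos h = 0.126303 + 0.026968 = 0.153271.
Flux = S_0 · cos θ_z = 1361 × 0.153271 = 208.6 W/m².

209 W/m²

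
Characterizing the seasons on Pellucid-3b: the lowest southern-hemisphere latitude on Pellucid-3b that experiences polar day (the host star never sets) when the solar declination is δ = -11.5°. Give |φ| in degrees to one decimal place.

|φ| = 78.5°

Polar day requires cos H₀ = −tan φ tan δ ≤ −1, i.e. tan φ tan δ ≥ 1.
The boundary is |tan φ| · |tan δ| = 1, so |φ| = 90° − |δ| = 90° − 11.5° = 78.5° in the southern hemisphere.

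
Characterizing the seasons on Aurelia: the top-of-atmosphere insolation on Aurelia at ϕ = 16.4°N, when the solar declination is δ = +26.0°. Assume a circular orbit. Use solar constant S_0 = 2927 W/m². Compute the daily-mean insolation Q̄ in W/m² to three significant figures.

Q̄ ≈ 993 W/m²

cos h₀ = −tan(+16.4°) tan(+26.000°) = -0.1435, h₀ = 1.7148 rad.
Bracket: h₀ sin ϕ sin δ + cos ϕ cos δ sin h₀ = 1.7148×0.28234×0.43837 + 0.95931×0.89879×0.98964 = 0.212240 + 0.853286 = 1.065526.
Q̄ = (S_0/π) × [bracket] = (2927/π) × 1.065526 = 992.7 W/m².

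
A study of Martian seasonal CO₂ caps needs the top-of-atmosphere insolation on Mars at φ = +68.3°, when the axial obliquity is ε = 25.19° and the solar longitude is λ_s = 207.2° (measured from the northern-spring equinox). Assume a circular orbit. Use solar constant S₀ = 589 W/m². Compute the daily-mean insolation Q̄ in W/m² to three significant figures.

Solar declination: sin δ = sin ε · sin λ_s = sin 25.19° × sin 207.2° = -0.19455, so δ = -11.218°.
cos H₀ = −tan(+68.3°) tan(-11.218°) = 0.4984, H₀ = 1.0490 rad.
Bracket: H₀ sin φ sin δ + cos φ cos δ sin H₀ = 1.0490×0.92913×-0.19455 + 0.36975×0.98089×0.86694 = -0.189620 + 0.314425 = 0.124805.
Q̄ = (S₀/π) × [bracket] = (589/π) × 0.124805 = 23.40 W/m².

Q̄ ≈ 23.4 W/m²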